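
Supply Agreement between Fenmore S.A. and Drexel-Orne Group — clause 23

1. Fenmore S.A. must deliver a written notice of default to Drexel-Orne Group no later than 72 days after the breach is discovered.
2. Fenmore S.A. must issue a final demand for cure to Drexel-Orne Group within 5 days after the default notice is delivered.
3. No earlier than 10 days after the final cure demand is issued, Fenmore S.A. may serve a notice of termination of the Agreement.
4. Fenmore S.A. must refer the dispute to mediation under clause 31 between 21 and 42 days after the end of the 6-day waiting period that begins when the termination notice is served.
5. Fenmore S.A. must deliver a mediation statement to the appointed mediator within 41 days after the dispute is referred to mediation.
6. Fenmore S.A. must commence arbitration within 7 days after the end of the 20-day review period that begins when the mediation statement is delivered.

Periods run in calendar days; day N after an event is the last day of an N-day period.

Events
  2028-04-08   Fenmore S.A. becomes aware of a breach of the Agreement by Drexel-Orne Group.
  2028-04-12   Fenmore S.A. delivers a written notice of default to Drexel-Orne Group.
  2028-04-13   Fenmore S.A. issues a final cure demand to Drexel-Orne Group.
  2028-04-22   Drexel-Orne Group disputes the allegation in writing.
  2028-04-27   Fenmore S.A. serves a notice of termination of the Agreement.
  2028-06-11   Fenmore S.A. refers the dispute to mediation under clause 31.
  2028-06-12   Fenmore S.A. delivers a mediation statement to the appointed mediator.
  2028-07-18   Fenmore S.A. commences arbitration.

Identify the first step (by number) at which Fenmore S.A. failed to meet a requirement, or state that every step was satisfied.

Step 6

Step 1: 72 days after 2028-04-08 (when the breach is discovered) is 2028-06-19; done 2028-04-12 — timely.
Step 2: 5 days after 2028-04-12 (when the default notice is delivered) is 2028-04-17; completed 2028-04-13, before the deadline.
Step 3: the earliest permitted date is 10 days after 2028-04-13 (when the final cure demand is issued), i.e. 2028-04-23; 2028-04-27 is on or after that date.
Step 4: the window is 21–42 days after 2028-05-03 (end of the 6-day waiting period, which began when the termination notice is served on 2028-04-27), so 2028-05-24 through 2028-06-14; 2028-06-11 falls inside that range.
Step 5: 41 days after 2028-06-11 (when the dispute is referred to mediation) is 2028-07-22; done 2028-06-12 — timely.
Step 6: 7 days after 2028-07-02 (end of the 20-day review period, which began when the mediation statement is delivered on 2028-06-12) is 2028-07-09; done 2028-07-18 — 9 days late.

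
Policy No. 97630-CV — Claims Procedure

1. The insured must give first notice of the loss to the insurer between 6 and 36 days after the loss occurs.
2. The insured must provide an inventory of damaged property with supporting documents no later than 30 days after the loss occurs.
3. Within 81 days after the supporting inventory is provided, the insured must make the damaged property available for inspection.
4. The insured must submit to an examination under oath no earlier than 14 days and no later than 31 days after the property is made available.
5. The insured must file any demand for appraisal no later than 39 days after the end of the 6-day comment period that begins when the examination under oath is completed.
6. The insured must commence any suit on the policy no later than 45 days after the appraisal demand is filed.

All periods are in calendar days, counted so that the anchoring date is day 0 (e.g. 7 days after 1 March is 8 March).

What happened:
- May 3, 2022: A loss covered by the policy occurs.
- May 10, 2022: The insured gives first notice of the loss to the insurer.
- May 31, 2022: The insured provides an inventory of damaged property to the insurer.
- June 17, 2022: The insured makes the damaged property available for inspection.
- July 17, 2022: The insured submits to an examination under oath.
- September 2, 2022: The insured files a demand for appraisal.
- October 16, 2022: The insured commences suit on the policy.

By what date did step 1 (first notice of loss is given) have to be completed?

June 8, 2022

Step 1 runs from May 3, 2022, when the loss occurs. The window is 6–36 days after May 3, 2022; it closes on June 8, 2022.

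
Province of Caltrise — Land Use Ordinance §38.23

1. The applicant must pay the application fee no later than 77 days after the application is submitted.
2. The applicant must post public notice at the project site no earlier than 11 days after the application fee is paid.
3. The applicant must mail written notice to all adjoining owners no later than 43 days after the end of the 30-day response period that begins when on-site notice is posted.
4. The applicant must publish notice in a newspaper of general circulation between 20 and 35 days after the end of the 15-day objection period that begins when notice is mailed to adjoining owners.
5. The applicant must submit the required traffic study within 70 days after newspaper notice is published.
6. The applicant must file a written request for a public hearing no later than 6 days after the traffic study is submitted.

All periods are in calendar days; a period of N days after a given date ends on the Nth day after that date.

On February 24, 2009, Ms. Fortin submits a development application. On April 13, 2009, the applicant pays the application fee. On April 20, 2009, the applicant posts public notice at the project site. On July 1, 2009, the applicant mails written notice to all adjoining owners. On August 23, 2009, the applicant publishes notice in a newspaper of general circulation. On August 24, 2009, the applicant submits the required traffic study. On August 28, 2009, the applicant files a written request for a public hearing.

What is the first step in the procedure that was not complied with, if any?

Step 2

(1) due by February 24, 2009 + 77 days = May 12, 2009; April 13, 2009 is within that limit.
(2) permitted from April 13, 2009 + 11 days = April 24, 2009 onward; April 20, 2009 is 4 days before the earliest permitted date.
No need to go further; step 2 was not satisfied.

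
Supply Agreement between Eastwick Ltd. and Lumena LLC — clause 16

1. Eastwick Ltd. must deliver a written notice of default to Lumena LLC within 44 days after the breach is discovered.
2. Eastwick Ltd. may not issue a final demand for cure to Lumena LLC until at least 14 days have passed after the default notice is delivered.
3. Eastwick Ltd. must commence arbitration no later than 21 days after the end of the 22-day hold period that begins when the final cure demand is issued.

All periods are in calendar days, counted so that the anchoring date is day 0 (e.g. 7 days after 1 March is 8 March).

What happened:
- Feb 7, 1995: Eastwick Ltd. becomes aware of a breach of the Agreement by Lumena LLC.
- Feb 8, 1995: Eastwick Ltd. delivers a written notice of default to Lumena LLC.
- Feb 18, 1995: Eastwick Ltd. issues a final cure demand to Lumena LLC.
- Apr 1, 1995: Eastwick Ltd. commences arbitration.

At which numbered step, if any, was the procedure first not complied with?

Step 2

Step 1 — counting 44 days from Feb 7, 1995 (when the breach is discovered) gives a deadline of Mar 23, 1995; Feb 8, 1995 is within that limit.
Step 2 — must wait 14 days from Feb 8, 1995 (when the default notice is delivered), so not before Feb 22, 1995; done Feb 18, 1995 — 4 days too early.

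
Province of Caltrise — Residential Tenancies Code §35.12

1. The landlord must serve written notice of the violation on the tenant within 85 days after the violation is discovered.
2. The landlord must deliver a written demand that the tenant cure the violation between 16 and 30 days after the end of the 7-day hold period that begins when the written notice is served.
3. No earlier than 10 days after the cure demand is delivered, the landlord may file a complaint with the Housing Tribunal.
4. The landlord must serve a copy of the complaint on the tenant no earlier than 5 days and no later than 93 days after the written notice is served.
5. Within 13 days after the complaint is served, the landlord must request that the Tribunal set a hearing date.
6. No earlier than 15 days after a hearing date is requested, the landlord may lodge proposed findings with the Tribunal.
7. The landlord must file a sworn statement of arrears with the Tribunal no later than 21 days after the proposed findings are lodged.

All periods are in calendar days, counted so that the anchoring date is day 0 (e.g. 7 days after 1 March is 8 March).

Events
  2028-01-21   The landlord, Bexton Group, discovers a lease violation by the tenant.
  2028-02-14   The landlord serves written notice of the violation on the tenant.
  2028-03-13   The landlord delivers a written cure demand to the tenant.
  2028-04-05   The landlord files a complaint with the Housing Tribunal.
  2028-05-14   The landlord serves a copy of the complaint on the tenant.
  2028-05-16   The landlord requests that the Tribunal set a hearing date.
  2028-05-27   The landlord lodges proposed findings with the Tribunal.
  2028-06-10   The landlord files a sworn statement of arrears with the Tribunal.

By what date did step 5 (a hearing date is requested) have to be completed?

2028-05-27

Step 5 runs from 2028-05-14, when the complaint is served. 13 days after 2028-05-14 is 2028-05-27.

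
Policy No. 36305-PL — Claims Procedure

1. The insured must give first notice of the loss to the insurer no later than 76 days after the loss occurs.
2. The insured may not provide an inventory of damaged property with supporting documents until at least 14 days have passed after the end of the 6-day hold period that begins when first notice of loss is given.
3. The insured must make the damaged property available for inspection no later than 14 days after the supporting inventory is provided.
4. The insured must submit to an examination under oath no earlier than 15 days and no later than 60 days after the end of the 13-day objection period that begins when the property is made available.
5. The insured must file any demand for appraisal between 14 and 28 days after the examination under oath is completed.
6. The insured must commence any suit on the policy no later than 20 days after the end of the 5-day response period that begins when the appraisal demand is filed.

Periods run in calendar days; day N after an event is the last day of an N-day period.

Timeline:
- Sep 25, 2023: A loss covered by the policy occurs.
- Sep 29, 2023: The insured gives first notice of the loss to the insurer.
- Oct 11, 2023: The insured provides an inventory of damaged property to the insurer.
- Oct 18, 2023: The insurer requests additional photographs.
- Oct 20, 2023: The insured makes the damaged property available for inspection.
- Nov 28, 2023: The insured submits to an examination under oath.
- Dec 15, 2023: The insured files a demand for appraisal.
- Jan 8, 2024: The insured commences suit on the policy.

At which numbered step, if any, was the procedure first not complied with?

Step 1 — counting 76 days from Sep 25, 2023 (when the loss occurs) gives a deadline of Dec 10, 2023; Sep 29, 2023 is within that limit.
Step 2 — must wait 14 days from Oct 5, 2023 (end of the 6-day hold period, which began when first notice of loss is given on Sep 29, 2023), so not before Oct 19, 2023; done Oct 11, 2023 — 8 days too early.

Step 2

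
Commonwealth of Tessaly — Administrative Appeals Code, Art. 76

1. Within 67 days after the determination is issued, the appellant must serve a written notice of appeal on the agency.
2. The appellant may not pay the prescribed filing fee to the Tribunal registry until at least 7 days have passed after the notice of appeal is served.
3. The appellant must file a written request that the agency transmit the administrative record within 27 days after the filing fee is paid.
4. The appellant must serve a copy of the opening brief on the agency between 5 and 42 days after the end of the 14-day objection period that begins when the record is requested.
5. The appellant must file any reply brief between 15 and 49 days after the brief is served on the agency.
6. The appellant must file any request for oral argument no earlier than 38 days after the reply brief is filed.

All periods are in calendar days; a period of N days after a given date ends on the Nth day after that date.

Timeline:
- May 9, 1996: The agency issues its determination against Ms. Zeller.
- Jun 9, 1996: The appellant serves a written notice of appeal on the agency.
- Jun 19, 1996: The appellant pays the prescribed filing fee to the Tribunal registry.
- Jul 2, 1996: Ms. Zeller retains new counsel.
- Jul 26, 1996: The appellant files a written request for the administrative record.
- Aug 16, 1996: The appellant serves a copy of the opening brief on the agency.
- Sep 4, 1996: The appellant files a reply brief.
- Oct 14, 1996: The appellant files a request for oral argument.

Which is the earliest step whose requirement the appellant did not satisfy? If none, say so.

(1) due by May 9, 1996 + 67 days = Jul 15, 1996; Jun 9, 1996 is within that limit.
(2) permitted from Jun 9, 1996 + 7 days = Jun 16, 1996 onward; Jun 19, 1996 is on or after that date.
(3) due by Jun 19, 1996 + 27 days = Jul 16, 1996; not done until Jul 26, 1996, 10 days after the deadline.

Step 3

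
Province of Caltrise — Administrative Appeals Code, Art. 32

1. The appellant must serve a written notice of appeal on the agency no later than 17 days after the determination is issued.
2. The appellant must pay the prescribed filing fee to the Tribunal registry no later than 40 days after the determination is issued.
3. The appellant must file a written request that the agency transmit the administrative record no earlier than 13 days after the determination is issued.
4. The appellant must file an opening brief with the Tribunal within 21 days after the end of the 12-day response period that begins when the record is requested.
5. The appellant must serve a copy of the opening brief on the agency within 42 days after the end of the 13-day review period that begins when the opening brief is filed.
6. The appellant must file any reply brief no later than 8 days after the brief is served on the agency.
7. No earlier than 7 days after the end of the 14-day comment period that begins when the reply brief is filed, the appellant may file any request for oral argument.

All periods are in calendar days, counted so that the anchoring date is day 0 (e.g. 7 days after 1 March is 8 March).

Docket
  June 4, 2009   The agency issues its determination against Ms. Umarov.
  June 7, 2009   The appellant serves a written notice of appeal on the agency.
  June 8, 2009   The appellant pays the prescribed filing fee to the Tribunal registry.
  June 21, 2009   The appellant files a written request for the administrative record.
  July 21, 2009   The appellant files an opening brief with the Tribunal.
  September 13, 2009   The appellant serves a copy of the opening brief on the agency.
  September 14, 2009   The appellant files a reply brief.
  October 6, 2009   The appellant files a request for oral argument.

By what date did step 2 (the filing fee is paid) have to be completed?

July 14, 2009

Step 2 runs from June 4, 2009, when the determination is issued. 40 days after June 4, 2009 is July 14, 2009.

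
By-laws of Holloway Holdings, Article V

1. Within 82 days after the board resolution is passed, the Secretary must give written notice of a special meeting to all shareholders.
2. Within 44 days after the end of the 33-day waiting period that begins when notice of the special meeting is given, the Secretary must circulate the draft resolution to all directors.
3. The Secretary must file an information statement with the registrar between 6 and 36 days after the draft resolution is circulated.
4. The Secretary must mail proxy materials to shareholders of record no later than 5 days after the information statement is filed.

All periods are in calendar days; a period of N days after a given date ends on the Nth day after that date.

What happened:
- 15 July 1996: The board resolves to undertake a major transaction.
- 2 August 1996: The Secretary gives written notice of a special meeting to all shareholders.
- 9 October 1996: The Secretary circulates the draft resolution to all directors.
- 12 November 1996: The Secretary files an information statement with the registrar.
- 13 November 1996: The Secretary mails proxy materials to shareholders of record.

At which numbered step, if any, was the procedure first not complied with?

None — every step was satisfied

Step 1: 82 days after 15 July 1996 (when the board resolution is passed) is 5 October 1996; done 2 August 1996 — timely.
Step 2: 44 days after 4 September 1996 (end of the 33-day waiting period, which began when notice of the special meeting is given on 2 August 1996) is 18 October 1996; completed 9 October 1996, before the deadline.
Step 3: the window is 6–36 days after 9 October 1996 (when the draft resolution is circulated), so 15 October 1996 through 14 November 1996; done 12 November 1996, which is between those dates.
Step 4: 5 days after 12 November 1996 (when the information statement is filed) is 17 November 1996; done 13 November 1996 — timely.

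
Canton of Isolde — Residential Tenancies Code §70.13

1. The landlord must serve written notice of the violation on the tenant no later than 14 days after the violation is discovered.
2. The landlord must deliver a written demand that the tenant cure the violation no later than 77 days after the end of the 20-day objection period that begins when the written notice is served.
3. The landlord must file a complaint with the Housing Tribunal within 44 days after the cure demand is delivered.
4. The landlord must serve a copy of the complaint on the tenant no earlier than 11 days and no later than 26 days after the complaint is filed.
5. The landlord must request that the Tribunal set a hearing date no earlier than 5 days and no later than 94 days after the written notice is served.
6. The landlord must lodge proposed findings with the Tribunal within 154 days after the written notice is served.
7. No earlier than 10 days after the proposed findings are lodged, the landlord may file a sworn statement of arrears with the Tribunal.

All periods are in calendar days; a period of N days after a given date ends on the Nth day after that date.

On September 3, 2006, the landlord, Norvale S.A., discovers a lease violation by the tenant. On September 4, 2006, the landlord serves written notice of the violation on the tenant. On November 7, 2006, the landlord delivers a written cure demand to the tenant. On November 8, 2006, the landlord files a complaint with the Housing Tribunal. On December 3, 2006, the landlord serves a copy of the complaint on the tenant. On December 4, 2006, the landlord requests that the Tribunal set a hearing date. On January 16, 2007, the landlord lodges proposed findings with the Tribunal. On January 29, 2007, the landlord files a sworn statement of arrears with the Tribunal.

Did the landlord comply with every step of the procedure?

Yes

Step 1 — counting 14 days from September 3, 2006 (when the violation is discovered) gives a deadline of September 17, 2006; September 4, 2006 is within that limit.
Step 2 — counting 77 days from September 24, 2006 (end of the 20-day objection period, which began when the written notice is served on September 4, 2006) gives a deadline of December 10, 2006; done November 7, 2006 — timely.
Step 3 — counting 44 days from November 7, 2006 (when the cure demand is delivered) gives a deadline of December 21, 2006; completed November 8, 2006, before the deadline.
Step 4 — 11 and 26 days from November 8, 2006 (when the complaint is filed) are November 19, 2006 and December 4, 2006 respectively; December 3, 2006 falls inside that range.
Step 5 — 5 and 94 days from September 4, 2006 (when the written notice is served) are September 9, 2006 and December 7, 2006 respectively; done December 4, 2006, which is between those dates.
Step 6 — counting 154 days from September 4, 2006 (when the written notice is served) gives a deadline of February 5, 2007; January 16, 2007 is within that limit.
Step 7 — must wait 10 days from January 16, 2007 (when the proposed findings are lodged), so not before January 26, 2007; done January 29, 2007, after the minimum wait.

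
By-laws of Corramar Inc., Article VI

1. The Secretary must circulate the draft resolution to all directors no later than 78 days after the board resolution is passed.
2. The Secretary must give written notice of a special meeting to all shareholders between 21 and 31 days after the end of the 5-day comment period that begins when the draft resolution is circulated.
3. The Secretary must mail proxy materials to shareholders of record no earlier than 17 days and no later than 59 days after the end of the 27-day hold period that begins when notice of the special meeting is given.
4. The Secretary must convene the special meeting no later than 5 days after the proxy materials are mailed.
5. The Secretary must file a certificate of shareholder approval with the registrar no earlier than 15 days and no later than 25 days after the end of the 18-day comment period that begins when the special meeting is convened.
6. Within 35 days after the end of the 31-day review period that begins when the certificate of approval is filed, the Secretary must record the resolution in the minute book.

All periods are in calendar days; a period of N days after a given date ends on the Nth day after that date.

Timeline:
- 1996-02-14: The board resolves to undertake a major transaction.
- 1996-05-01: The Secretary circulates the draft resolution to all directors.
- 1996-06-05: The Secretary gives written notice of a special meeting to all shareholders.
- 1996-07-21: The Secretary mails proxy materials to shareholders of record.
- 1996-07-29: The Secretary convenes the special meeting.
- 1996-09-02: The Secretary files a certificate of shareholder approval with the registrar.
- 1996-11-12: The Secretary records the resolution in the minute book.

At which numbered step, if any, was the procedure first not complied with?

(1) due by 1996-02-14 + 78 days = 1996-05-02; completed 1996-05-01, before the deadline.
(2) the permitted window runs from 1996-05-06 + 21 = 1996-05-27 to 1996-05-06 + 31 = 1996-06-06; 1996-06-05 falls inside that range.
(3) the permitted window runs from 1996-07-02 + 17 = 1996-07-19 to 1996-07-02 + 59 = 1996-08-30; done 1996-07-21, which is between those dates.
(4) due by 1996-07-21 + 5 days = 1996-07-26; not done until 1996-07-29, 3 days after the deadline.

Step 4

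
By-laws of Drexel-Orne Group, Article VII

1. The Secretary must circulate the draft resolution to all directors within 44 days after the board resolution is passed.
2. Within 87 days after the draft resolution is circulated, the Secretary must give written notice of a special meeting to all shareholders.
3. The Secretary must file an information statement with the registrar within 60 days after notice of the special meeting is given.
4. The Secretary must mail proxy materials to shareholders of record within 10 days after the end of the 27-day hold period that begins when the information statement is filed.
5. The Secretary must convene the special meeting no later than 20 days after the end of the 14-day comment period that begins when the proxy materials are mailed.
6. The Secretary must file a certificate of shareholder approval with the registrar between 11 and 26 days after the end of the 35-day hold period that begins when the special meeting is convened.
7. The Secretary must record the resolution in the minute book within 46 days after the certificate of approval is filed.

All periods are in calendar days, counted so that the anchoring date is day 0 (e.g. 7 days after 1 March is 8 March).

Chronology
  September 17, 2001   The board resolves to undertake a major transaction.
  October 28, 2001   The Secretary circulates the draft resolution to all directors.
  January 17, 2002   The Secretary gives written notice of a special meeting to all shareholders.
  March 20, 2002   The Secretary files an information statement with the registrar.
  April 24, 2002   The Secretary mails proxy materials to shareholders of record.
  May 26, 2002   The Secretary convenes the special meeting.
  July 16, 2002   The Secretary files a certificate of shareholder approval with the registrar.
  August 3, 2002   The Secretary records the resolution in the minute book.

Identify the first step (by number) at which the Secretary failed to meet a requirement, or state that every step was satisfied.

(1) due by September 17, 2001 + 44 days = October 31, 2001; done October 28, 2001 — timely.
(2) due by October 28, 2001 + 87 days = January 23, 2002; done January 17, 2002 — timely.
(3) due by January 17, 2002 + 60 days = March 18, 2002; not done until March 20, 2002, 2 days after the deadline.

Step 3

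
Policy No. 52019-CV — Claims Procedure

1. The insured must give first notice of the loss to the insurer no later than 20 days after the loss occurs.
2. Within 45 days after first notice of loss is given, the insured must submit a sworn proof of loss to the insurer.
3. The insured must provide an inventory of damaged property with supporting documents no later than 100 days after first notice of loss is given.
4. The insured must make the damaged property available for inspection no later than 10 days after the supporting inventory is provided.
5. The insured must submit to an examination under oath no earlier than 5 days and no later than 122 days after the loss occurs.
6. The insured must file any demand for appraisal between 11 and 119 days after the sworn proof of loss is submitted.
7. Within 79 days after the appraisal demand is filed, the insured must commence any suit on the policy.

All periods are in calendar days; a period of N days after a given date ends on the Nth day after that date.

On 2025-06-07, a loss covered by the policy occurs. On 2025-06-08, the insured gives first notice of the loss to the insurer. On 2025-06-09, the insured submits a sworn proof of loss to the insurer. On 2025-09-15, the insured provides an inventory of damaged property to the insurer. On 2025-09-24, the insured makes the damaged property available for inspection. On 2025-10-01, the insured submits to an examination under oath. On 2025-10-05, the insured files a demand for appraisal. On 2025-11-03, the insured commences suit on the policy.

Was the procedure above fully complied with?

Yes

Step 1 — counting 20 days from 2025-06-07 (when the loss occurs) gives a deadline of 2025-06-27; completed 2025-06-08, before the deadline.
Step 2 — counting 45 days from 2025-06-08 (when first notice of loss is given) gives a deadline of 2025-07-23; 2025-06-09 is within that limit.
Step 3 — counting 100 days from 2025-06-08 (when first notice of loss is given) gives a deadline of 2025-09-16; 2025-09-15 is within that limit.
Step 4 — counting 10 days from 2025-09-15 (when the supporting inventory is provided) gives a deadline of 2025-09-25; completed 2025-09-24, before the deadline.
Step 5 — 5 and 122 days from 2025-06-07 (when the loss occurs) are 2025-06-12 and 2025-10-07 respectively; 2025-10-01 falls inside that range.
Step 6 — 11 and 119 days from 2025-06-09 (when the sworn proof of loss is submitted) are 2025-06-20 and 2025-10-06 respectively; done 2025-10-05, which is between those dates.
Step 7 — counting 79 days from 2025-10-05 (when the appraisal demand is filed) gives a deadline of 2025-12-23; completed 2025-11-03, before the deadline.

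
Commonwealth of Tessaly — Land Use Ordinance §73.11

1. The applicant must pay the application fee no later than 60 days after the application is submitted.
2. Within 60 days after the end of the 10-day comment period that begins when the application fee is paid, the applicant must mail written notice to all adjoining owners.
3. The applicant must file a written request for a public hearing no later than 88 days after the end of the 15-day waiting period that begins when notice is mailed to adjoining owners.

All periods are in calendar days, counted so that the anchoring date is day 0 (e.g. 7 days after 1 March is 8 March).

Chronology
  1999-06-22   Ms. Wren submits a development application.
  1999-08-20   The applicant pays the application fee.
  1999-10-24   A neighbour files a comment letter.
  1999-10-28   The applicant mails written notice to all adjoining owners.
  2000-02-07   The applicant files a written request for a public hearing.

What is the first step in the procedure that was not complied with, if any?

None — every step was satisfied

(1) due by 1999-06-22 + 60 days = 1999-08-21; 1999-08-20 is within that limit.
(2) due by 1999-08-30 + 60 days = 1999-10-29; 1999-10-28 is within that limit.
(3) due by 1999-11-12 + 88 days = 2000-02-08; done 2000-02-07 — timely.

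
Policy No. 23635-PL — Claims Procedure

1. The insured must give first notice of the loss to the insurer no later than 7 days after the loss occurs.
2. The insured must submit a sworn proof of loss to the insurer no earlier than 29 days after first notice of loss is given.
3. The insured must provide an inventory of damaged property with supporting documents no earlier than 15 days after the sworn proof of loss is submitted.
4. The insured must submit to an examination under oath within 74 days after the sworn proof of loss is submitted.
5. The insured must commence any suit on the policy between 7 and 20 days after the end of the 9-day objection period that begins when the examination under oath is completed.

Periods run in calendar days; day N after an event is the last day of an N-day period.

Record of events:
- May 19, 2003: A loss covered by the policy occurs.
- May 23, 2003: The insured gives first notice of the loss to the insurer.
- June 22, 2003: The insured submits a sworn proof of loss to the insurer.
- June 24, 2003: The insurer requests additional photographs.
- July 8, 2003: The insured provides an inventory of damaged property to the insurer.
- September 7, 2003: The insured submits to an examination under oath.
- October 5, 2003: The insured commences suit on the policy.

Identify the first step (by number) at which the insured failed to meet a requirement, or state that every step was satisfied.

Step 4

Step 1 — counting 7 days from May 19, 2003 (when the loss occurs) gives a deadline of May 26, 2003; May 23, 2003 is within that limit.
Step 2 — must wait 29 days from May 23, 2003 (when first notice of loss is given), so not before June 21, 2003; done June 22, 2003 — permitted.
Step 3 — must wait 15 days from June 22, 2003 (when the sworn proof of loss is submitted), so not before July 7, 2003; done July 8, 2003 — permitted.
Step 4 — counting 74 days from June 22, 2003 (when the sworn proof of loss is submitted) gives a deadline of September 4, 2003; done September 7, 2003 — 3 days late.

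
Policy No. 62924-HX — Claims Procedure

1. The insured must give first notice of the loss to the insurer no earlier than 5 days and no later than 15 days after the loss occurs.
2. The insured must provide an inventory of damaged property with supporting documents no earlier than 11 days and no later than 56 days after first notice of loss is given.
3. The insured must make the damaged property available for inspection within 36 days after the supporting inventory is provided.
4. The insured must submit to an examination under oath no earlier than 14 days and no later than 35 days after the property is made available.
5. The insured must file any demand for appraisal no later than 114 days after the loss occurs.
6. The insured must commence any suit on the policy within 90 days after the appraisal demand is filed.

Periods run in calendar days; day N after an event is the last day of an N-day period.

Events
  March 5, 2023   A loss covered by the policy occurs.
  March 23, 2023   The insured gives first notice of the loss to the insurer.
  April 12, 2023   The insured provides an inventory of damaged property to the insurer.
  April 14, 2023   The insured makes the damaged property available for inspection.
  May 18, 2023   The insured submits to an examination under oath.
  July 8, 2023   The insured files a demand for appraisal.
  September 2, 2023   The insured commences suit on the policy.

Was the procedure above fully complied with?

Step 1: the window is 5–15 days after March 5, 2023 (when the loss occurs), so March 10, 2023 through March 20, 2023; done March 23, 2023 — 3 days after the window closed.
No need to go further; step 1 was not satisfied.

No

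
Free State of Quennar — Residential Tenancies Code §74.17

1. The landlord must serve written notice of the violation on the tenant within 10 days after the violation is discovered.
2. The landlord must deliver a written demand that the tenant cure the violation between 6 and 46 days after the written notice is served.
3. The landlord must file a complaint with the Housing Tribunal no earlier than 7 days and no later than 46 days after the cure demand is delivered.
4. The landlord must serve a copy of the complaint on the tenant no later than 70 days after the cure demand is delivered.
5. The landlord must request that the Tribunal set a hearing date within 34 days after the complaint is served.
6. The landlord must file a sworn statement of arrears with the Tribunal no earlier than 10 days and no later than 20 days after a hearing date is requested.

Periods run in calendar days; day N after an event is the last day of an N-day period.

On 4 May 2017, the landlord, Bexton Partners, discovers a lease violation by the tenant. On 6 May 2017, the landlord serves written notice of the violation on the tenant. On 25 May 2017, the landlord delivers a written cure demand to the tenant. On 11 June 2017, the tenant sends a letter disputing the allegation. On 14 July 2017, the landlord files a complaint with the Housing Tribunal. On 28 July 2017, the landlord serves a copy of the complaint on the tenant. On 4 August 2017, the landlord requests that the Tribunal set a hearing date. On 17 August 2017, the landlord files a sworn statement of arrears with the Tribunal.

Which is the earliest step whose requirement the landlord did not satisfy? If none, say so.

Step 1: 10 days after 4 May 2017 (when the violation is discovered) is 14 May 2017; completed 6 May 2017, before the deadline.
Step 2: the window is 6–46 days after 6 May 2017 (when the written notice is served), so 12 May 2017 through 21 June 2017; 25 May 2017 falls inside that range.
Step 3: the window is 7–46 days after 25 May 2017 (when the cure demand is delivered), so 1 June 2017 through 10 July 2017; done 14 July 2017 — 4 days after the window closed.
That is the first point of non-compliance.

Step 3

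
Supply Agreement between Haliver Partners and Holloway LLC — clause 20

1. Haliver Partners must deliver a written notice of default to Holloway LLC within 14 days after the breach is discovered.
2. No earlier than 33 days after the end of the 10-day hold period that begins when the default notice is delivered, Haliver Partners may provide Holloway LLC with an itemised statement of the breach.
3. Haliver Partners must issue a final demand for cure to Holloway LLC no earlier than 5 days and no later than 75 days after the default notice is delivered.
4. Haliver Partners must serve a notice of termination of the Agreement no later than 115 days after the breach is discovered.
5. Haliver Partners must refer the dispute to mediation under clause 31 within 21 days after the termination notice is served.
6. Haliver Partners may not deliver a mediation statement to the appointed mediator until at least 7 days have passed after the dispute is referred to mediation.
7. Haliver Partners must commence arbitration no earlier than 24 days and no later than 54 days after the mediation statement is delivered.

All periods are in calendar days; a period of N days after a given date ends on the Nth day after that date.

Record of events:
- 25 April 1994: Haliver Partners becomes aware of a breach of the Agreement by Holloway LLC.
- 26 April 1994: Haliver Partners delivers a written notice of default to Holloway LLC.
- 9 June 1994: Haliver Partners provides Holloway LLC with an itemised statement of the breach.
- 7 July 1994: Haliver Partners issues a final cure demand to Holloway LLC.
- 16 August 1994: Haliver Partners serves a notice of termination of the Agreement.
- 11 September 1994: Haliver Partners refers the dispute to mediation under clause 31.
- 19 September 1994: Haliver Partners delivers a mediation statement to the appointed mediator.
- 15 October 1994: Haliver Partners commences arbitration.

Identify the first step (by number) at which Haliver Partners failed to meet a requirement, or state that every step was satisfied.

Step 5

(1) due by 25 April 1994 + 14 days = 9 May 1994; 26 April 1994 is within that limit.
(2) permitted from 6 May 1994 + 33 days = 8 June 1994 onward; done 9 June 1994 — permitted.
(3) the permitted window runs from 26 April 1994 + 5 = 1 May 1994 to 26 April 1994 + 75 = 10 July 1994; 7 July 1994 falls inside that range.
(4) due by 25 April 1994 + 115 days = 18 August 1994; done 16 August 1994 — timely.
(5) due by 16 August 1994 + 21 days = 6 September 1994; done 11 September 1994 — 5 days late.
The procedure was therefore not followed at step 5.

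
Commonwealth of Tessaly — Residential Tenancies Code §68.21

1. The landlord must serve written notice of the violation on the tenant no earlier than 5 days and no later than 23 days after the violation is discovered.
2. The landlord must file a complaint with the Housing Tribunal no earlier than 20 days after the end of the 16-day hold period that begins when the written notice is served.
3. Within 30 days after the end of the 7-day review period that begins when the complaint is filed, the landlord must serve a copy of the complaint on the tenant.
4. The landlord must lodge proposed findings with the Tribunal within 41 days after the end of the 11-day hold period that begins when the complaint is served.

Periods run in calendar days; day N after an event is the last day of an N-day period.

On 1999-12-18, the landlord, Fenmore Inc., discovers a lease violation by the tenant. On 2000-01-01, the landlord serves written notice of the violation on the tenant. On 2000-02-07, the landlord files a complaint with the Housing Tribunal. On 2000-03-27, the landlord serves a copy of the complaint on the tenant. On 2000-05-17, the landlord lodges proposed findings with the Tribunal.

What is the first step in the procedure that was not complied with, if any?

Step 1: the window is 5–23 days after 1999-12-18 (when the violation is discovered), so 1999-12-23 through 2000-01-10; 2000-01-01 falls inside that range.
Step 2: the earliest permitted date is 20 days after 2000-01-17 (end of the 16-day hold period, which began when the written notice is served on 2000-01-01), i.e. 2000-02-06; 2000-02-07 is on or after that date.
Step 3: 30 days after 2000-02-14 (end of the 7-day review period, which began when the complaint is filed on 2000-02-07) is 2000-03-15; 2000-03-27 misses that deadline by 12 days.
That is the first point of non-compliance.

Step 3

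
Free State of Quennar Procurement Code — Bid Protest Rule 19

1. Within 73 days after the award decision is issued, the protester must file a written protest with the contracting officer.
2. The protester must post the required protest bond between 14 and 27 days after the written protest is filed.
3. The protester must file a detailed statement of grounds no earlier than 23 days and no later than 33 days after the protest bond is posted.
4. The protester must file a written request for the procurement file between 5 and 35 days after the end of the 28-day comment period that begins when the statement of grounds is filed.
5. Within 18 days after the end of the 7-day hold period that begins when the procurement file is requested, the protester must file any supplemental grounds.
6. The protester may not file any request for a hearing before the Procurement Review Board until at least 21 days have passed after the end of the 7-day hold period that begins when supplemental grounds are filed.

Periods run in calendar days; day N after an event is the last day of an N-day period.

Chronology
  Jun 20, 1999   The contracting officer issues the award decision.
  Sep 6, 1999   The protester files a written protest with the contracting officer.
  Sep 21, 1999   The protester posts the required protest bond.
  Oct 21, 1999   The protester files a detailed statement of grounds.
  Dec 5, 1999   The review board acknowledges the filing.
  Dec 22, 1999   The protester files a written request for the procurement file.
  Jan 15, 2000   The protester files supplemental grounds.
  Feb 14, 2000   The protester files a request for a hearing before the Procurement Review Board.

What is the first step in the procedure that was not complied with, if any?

Step 1: 73 days after Jun 20, 1999 (when the award decision is issued) is Sep 1, 1999; Sep 6, 1999 misses that deadline by 5 days.
The analysis stops there.

Step 1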